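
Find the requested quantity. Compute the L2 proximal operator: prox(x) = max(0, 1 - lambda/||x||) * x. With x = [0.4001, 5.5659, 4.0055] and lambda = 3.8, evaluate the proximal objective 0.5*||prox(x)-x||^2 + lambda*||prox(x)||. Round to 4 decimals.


Step 1: Compute ||x||.
||x|| = 6.869
Step 2: Compute scaling factor.
scale = max(0, 1 - 3.8/6.869) = 0.4468
Step 3: prox(x) = [0.1788, 2.4868, 1.7896]
||prox(x)|| = 3.069
Step 4: Proximal objective.
0.5*||prox-x||^2 = 7.22
lambda*||prox|| = 11.6622
Total = 18.8823


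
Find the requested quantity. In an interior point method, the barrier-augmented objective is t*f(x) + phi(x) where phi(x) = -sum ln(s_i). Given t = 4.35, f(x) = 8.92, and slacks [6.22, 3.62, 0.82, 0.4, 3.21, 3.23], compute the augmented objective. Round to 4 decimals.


Step 1: Compute log-barrier.
ln values: [1.8278, 1.2865, -0.1985, -0.9163, 1.1663, 1.1725]
phi = -(1.8278 + 1.2865 - 0.1985 - 0.9163 + 1.1663 + 1.1725) = -4.3383
Step 2: Compute augmented objective.
t*f(x) = 4.35*8.92 = 38.802
Total = 38.802 - 4.3383 = 34.4637


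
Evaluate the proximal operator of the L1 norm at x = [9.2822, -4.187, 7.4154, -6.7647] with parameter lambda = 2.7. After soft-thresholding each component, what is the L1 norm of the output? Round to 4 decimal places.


Soft-thresholding with lambda = 2.7:
prox(9.2822) = sign(9.2822)*max(|9.2822| - 2.7, 0) = 6.5822
prox(-4.187) = sign(-4.187)*max(|-4.187| - 2.7, 0) = -1.487
prox(7.4154) = sign(7.4154)*max(|7.4154| - 2.7, 0) = 4.7154
prox(-6.7647) = sign(-6.7647)*max(|-6.7647| - 2.7, 0) = -4.0647
prox(x) = [6.5822, -1.487, 4.7154, -4.0647]
||prox(x)||_1 = 6.5822 + 1.487 + 4.7154 + 4.0647 = 16.8493


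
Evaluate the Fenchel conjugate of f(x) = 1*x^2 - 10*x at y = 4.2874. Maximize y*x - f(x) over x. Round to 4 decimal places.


f*(y) = sup_x {y*x - a*x^2 - b*x} = sup_x {(y-b)*x - a*x^2}
FOC: (y - b) - 2a*x = 0 => x* = (y - b)/(2a)
x* = (4.2874 + 10)/(2*1) = 7.1437
f*(4.2874) = (y-b)^2/(4a) = (4.2874 + 10)^2/(4*1)
= 204.1298/4 = 51.0324


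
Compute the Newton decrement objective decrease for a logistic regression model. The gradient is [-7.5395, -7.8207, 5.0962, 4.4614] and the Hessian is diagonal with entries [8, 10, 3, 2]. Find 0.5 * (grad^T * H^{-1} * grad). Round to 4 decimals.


Step 1: H is diagonal, so H^(-1) * g = [-0.9424, -0.7821, 1.6987, 2.2307].
Step 2: g^T H^(-1) g = sum_i g_i^2 / H_ii
  = (-7.5395)^2/8 + (-7.8207)^2/10 + (5.0962)^2/3 + (4.4614)^2/2
  = 7.1055 + 6.1163 + 8.6571 + 9.952 = 31.831
Step 3: Objective decrease = 0.5 * g^T H^(-1) g = 15.9155


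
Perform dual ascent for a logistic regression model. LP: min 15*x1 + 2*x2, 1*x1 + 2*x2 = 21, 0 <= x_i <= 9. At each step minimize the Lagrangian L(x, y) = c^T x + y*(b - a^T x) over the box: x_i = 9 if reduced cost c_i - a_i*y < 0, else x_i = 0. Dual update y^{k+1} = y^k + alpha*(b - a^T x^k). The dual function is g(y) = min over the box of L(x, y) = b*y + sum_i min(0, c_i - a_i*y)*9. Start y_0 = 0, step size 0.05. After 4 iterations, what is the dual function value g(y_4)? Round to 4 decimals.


Dual ascent for LP: min 15*x1 + 2*x2, 1*x1 + 2*x2 = 21, 0 <= x_i <= 9
Step 1: y^k = 0.0, reduced costs: (15.0, 2.0)
  x^k = (0.0, 0.0), subgradient = b - a^T x = 21.0
  y^{k+1} = 0.0 + 0.05*21.0 = 1.05
Step 2: y^k = 1.05, reduced costs: (13.95, -0.1)
  x^k = (0.0, 9.0), subgradient = b - a^T x = 3.0
  y^{k+1} = 1.05 + 0.05*3.0 = 1.2
Step 3: y^k = 1.2, reduced costs: (13.8, -0.4)
  x^k = (0.0, 9.0), subgradient = b - a^T x = 3.0
  y^{k+1} = 1.2 + 0.05*3.0 = 1.35
Step 4: y^k = 1.35, reduced costs: (13.65, -0.7)
  x^k = (0.0, 9.0), subgradient = b - a^T x = 3.0
  y^{k+1} = 1.35 + 0.05*3.0 = 1.5
Dual objective at y_4 = 1.5: reduced costs (13.5, -1.0), box minimizer x = (0.0, 9.0)
g(y_4) = b*y + (c1 - a1*y)*x1 + (c2 - a2*y)*x2 = 21*1.5 + 13.5*0.0 + (-1.0)*9.0 = 31.5 + 0.0 - 9.0 = 22.5


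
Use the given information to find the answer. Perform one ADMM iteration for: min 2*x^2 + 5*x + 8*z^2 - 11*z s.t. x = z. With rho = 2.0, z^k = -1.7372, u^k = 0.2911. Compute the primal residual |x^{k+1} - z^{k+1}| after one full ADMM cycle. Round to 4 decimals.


ADMM iteration with rho = 2.0, z^k = -1.7372, u^k = 0.2911
Step 1: x-update.
Minimize 2*x^2 + 5*x + (2.0/2)*(x + 1.7372 + 0.2911)^2
FOC: (2*2 + 2.0)*x = -5 + 2.0*(-1.7372 - 0.2911)
x^{k+1} = -1.5094
Step 2: z-update.
Minimize 8*z^2 - 11*z + (2.0/2)*(-1.5094 - z + 0.2911)^2
FOC: (2*8 + 2.0)*z = 11 + 2.0*(-1.5094 + 0.2911)
z^{k+1} = 0.4757
Step 3: u-update.
u^{k+1} = 0.2911 - 1.5094 - 0.4757 = -1.6941
Step 4: Primal residual = |-1.5094 - 0.4757| = 1.9852


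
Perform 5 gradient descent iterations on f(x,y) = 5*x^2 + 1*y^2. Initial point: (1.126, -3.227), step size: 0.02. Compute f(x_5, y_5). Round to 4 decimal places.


Gradient descent on f(x,y) = 5*x^2 + 1*y^2.
Starting point: (1.126, -3.227), alpha = 0.02
Step 1: grad_x = 2*5*1.126 = 11.26, grad_y = 2*1*-3.227 = -6.454
  x_1 = 1.126 - 0.02*11.26 = 0.9008
  y_1 = -3.227 - 0.02*-6.454 = -3.0979
Step 2: grad_x = 2*5*0.9008 = 9.008, grad_y = 2*1*-3.0979 = -6.1958
  x_2 = 0.9008 - 0.02*9.008 = 0.7206
  y_2 = -3.0979 - 0.02*-6.1958 = -2.974
Step 3: grad_x = 2*5*0.7206 = 7.2064, grad_y = 2*1*-2.974 = -5.948
  x_3 = 0.7206 - 0.02*7.2064 = 0.5765
  y_3 = -2.974 - 0.02*-5.948 = -2.855
Step 4: grad_x = 2*5*0.5765 = 5.7651, grad_y = 2*1*-2.855 = -5.7101
  x_4 = 0.5765 - 0.02*5.7651 = 0.4612
  y_4 = -2.855 - 0.02*-5.7101 = -2.7408
Step 5: grad_x = 2*5*0.4612 = 4.6121, grad_y = 2*1*-2.7408 = -5.4817
  x_5 = 0.4612 - 0.02*4.6121 = 0.369
  y_5 = -2.7408 - 0.02*-5.4817 = -2.6312
f(0.369, -2.6312) = 5*0.369^2 + 1*(-2.6312)^2 = 7.6039


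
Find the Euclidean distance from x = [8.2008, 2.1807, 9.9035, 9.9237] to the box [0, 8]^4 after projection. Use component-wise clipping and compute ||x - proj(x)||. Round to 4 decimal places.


Project each component onto [0, 8].
clip(8.2008) = 8.0, clip(2.1807) = 2.1807, clip(9.9035) = 8.0, clip(9.9237) = 8.0
Projection = [8.0, 2.1807, 8.0, 8.0]
Squared diffs: [0.0403, 0.0, 3.6233, 3.7006]
Distance = sqrt(7.3642) = 2.7137


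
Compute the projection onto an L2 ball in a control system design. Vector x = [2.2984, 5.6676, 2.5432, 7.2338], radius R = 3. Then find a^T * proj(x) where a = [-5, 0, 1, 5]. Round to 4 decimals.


Step 1: Compute ||x|| (intermediates to 6 decimals).
||x|| = sqrt(2.2984^2 + 5.6676^2 + 2.5432^2 + 7.2338^2) = 9.808163
Step 2: Project.
Since ||x|| > R, scale = R/||x|| = 3/9.808163 = 0.305868, proj(x) = scale * x
proj(x) = [0.703007, 1.733537, 0.777883, 2.212588]
Step 3: Dot product.
a^T * proj(x) = -5*0.703007 + 0*1.733537 + 1*0.777883 + 5*2.212588 = 8.3258


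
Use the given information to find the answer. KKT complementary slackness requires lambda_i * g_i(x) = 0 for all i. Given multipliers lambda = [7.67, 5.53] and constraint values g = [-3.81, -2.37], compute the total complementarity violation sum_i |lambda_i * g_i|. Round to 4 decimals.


KKT complementary slackness check:
lambda_1 * g_1 = 7.67 * -3.81 = -29.2227
lambda_2 * g_2 = 5.53 * -2.37 = -13.1061
Total violation = 29.2227 + 13.1061 = 42.3288


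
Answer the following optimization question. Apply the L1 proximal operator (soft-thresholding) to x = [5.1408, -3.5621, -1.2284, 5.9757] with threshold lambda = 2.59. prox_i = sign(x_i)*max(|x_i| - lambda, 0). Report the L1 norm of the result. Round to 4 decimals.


Soft-thresholding with lambda = 2.59:
prox(5.1408) = sign(5.1408)*max(|5.1408| - 2.59, 0) = 2.5508
prox(-3.5621) = sign(-3.5621)*max(|-3.5621| - 2.59, 0) = -0.9721
prox(-1.2284) = sign(-1.2284)*max(|-1.2284| - 2.59, 0) = 0.0
prox(5.9757) = sign(5.9757)*max(|5.9757| - 2.59, 0) = 3.3857
prox(x) = [2.5508, -0.9721, 0.0, 3.3857]
||prox(x)||_1 = 2.5508 + 0.9721 + 0.0 + 3.3857 = 6.9086


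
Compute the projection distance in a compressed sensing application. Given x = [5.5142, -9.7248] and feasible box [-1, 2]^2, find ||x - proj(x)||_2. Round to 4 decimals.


Project each component onto [-1, 2].
clip(5.5142) = 2.0, clip(-9.7248) = -1.0
Projection = [2.0, -1.0]
Squared diffs: [12.3496, 76.1221]
Distance = sqrt(88.4717) = 9.4059


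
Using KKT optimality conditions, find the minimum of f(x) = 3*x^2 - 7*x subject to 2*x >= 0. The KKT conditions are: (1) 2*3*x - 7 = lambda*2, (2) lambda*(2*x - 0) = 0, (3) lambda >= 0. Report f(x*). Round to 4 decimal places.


Step 1: Try lambda = 0 (constraint inactive).
Stationarity: 2*3*x - 7 = 0
x* = 7/(2*3) = 7/6 = 1.1667 (rounded; the exact value 7/6 is used below)
Check constraint: 2*1.1667 = 2.3334 >= 0 -- satisfied.
Step 2: Compute optimal value.
f(x*) = 3*(7/6)^2 - 7*(7/6) = -4.0833


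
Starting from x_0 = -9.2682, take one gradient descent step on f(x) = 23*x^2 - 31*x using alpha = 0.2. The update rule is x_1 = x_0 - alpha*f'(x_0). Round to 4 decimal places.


We compute the gradient at x_0 and apply the update.
f'(x) = 46*x - 31
f'(-9.2682) = 46*-9.2682 - 31 = -457.3372
x_1 = -9.2682 - 0.2*-457.3372 = 82.1992


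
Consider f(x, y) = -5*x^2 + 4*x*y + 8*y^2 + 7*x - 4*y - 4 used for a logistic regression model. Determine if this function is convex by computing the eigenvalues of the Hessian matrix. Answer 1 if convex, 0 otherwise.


The Hessian of f(x,y) = -5*x^2 + 4*x*y + 8*y^2 + 7*x - 4*y - 4 is:
H = [[-10, 4], [4, 16]]
Trace = -10 + 16 = 6
Determinant = -10*16 - (4)^2 = -176
Discriminant = (6)^2 - 4*-176 = 740.0
Eigenvalues: lambda_1 = -10.6015, lambda_2 = 16.6015
The function is not convex.

0


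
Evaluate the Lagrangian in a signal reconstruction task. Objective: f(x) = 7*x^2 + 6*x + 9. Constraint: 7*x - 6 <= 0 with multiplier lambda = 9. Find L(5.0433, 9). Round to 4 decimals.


Step 1: Evaluate f(x).
f(5.0433) = 7*5.0433^2 + 6*5.0433 + 9 = 217.3039
Step 2: Evaluate g(x).
g(5.0433) = 7*5.0433 - 6 = 29.3031
Step 3: Compute Lagrangian.
L = 217.3039 + 9*29.3031 = 481.0318


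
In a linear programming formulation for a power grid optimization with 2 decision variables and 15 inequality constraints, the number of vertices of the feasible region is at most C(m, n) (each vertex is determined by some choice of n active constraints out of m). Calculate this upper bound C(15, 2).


Each vertex corresponds to some choice of n active constraints out of m, so the number of vertices is at most C(m, n) = m! / (n!(m-n)!).
m = 15, n = 2
Numerator: 15 * 14
Denominator: 2! = 2
C(15, 2) = 105


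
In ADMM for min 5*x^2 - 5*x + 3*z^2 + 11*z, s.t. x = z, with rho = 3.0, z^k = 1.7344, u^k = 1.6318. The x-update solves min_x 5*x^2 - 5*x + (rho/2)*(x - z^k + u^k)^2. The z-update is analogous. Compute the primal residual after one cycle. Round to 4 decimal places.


ADMM iteration with rho = 3.0, z^k = 1.7344, u^k = 1.6318
Step 1: x-update.
Minimize 5*x^2 - 5*x + (3.0/2)*(x - 1.7344 + 1.6318)^2
FOC: (2*5 + 3.0)*x = 5 + 3.0*(1.7344 - 1.6318)
x^{k+1} = 0.4083
Step 2: z-update.
Minimize 3*z^2 + 11*z + (3.0/2)*(0.4083 - z + 1.6318)^2
FOC: (2*3 + 3.0)*z = -11 + 3.0*(0.4083 + 1.6318)
z^{k+1} = -0.5422
Step 3: u-update.
u^{k+1} = 1.6318 + 0.4083 + 0.5422 = 2.5823
Step 4: Primal residual = |0.4083 + 0.5422| = 0.9505


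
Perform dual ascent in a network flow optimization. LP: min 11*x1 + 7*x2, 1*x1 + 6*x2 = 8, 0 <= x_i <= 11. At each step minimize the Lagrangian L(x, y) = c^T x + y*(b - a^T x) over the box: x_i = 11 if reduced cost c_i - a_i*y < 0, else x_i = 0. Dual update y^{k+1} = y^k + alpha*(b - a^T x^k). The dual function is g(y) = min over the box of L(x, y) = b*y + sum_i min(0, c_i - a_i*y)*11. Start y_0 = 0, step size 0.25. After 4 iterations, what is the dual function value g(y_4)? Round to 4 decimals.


Dual ascent for LP: min 11*x1 + 7*x2, 1*x1 + 6*x2 = 8, 0 <= x_i <= 11
Step 1: y^k = 0.0, reduced costs: (11.0, 7.0)
  x^k = (0.0, 0.0), subgradient = b - a^T x = 8.0
  y^{k+1} = 0.0 + 0.25*8.0 = 2.0
Step 2: y^k = 2.0, reduced costs: (9.0, -5.0)
  x^k = (0.0, 11.0), subgradient = b - a^T x = -58.0
  y^{k+1} = 2.0 + 0.25*-58.0 = -12.5
Step 3: y^k = -12.5, reduced costs: (23.5, 82.0)
  x^k = (0.0, 0.0), subgradient = b - a^T x = 8.0
  y^{k+1} = -12.5 + 0.25*8.0 = -10.5
Step 4: y^k = -10.5, reduced costs: (21.5, 70.0)
  x^k = (0.0, 0.0), subgradient = b - a^T x = 8.0
  y^{k+1} = -10.5 + 0.25*8.0 = -8.5
Dual objective at y_4 = -8.5: reduced costs (19.5, 58.0), box minimizer x = (0.0, 0.0)
g(y_4) = b*y + (c1 - a1*y)*x1 + (c2 - a2*y)*x2 = 8*(-8.5) + 19.5*0.0 + 58.0*0.0 = -68.0 + 0.0 + 0.0 = -68.0


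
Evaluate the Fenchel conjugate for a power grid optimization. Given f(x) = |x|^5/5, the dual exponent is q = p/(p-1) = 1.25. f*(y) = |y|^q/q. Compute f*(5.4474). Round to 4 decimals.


The conjugate exponent q satisfies 1/p + 1/q = 1.
p = 5, so q = 5/(5 - 1) = 1.25
|y|^q = 5.4474^1.25 = 8.3222
f*(5.4474) = 8.3222 / 1.25 = 6.6577


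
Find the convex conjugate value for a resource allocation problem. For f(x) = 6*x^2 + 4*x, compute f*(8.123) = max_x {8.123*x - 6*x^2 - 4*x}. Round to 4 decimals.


f*(y) = sup_x {y*x - a*x^2 - b*x} = sup_x {(y-b)*x - a*x^2}
FOC: (y - b) - 2a*x = 0 => x* = (y - b)/(2a)
x* = (8.123 - 4)/(2*6) = 0.3436
f*(8.123) = (y-b)^2/(4a) = (8.123 - 4)^2/(4*6)
= 16.9991/24 = 0.7083


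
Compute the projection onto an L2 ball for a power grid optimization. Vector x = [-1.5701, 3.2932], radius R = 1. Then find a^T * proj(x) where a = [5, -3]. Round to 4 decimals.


Step 1: Compute ||x|| (intermediates to 6 decimals).
||x|| = sqrt((-1.5701)^2 + 3.2932^2) = 3.648339
Step 2: Project.
Since ||x|| > R, scale = R/||x|| = 1/3.648339 = 0.274097, proj(x) = scale * x
proj(x) = [-0.43036, 0.902656]
Step 3: Dot product.
a^T * proj(x) = 5*(-0.43036) - 3*0.902656 = -4.8598


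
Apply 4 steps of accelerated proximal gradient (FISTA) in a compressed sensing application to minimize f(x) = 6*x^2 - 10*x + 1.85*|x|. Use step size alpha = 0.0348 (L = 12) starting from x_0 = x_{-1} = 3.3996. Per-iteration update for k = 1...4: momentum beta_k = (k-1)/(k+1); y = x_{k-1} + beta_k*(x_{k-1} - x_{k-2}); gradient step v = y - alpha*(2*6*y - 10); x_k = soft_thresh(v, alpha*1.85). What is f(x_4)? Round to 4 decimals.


FISTA on f(x) = 6*x^2 - 10*x + 1.85*|x|
L = 12, alpha = 0.0348
Iteration 1: beta = 0.0, y = 3.3996 + 0.0*(3.3996 - 3.3996) = 3.3996
  grad(y) = 30.7952, v = y - alpha*grad = 2.3279
  prox(v) = soft_thresh(2.3279, 0.0644) = 2.2635
Iteration 2: beta = 0.3333, y = 2.2635 + 0.3333*(2.2635 - 3.3996) = 1.8849
  grad(y) = 12.6184, v = y - alpha*grad = 1.4457
  prox(v) = soft_thresh(1.4457, 0.0644) = 1.3814
Iteration 3: beta = 0.5, y = 1.3814 + 0.5*(1.3814 - 2.2635) = 0.9403
  grad(y) = 1.2833, v = y - alpha*grad = 0.8956
  prox(v) = soft_thresh(0.8956, 0.0644) = 0.8312
Iteration 4: beta = 0.6, y = 0.8312 + 0.6*(0.8312 - 1.3814) = 0.5012
  grad(y) = -3.9861, v = y - alpha*grad = 0.6399
  prox(v) = soft_thresh(0.6399, 0.0644) = 0.5755
f(x_4) = 6*0.5755^2 - 10*0.5755 + 1.85*|0.5755| = -2.7031


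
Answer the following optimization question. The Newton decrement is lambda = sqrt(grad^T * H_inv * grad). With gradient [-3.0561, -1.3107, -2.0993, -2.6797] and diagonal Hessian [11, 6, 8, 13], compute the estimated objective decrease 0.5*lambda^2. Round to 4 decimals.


Step 1: H is diagonal, so H^(-1) * g = [-0.2778, -0.2185, -0.2624, -0.2061].
Step 2: g^T H^(-1) g = sum_i g_i^2 / H_ii
  = (-3.0561)^2/11 + (-1.3107)^2/6 + (-2.0993)^2/8 + (-2.6797)^2/13
  = 0.8491 + 0.2863 + 0.5509 + 0.5524 = 2.2386
Step 3: Objective decrease = 0.5 * g^T H^(-1) g = 1.1193


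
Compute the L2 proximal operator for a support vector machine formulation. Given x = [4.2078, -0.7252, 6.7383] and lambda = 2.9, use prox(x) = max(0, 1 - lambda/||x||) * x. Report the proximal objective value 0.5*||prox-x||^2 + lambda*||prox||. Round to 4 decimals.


Step 1: Compute ||x||.
||x|| = 7.9772
Step 2: Compute scaling factor.
scale = max(0, 1 - 2.9/7.9772) = 0.6365
Step 3: prox(x) = [2.6781, -0.4616, 4.2887]
||prox(x)|| = 5.0772
Step 4: Proximal objective.
0.5*||prox-x||^2 = 4.205
lambda*||prox|| = 14.7239
Total = 18.929


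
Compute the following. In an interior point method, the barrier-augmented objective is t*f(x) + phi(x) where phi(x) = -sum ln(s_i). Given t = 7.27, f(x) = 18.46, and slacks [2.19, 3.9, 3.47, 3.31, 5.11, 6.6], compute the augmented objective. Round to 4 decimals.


Step 1: Compute log-barrier.
ln values: [0.7839, 1.361, 1.2442, 1.1969, 1.6312, 1.8871]
phi = -(0.7839 + 1.361 + 1.2442 + 1.1969 + 1.6312 + 1.8871) = -8.1042
Step 2: Compute augmented objective.
t*f(x) = 7.27*18.46 = 134.2042
Total = 134.2042 - 8.1042 = 126.1


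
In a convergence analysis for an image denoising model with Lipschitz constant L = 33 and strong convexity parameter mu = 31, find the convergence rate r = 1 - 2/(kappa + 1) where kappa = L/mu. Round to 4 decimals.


Step 1: Compute the condition number.
kappa = L/mu = 33/31 = 1.0645
Step 2: Compute the convergence rate.
r = 1 - 2/(kappa + 1) = 1 - 2*mu/(L + mu) = (L - mu)/(L + mu) = 2/64 = 0.0313


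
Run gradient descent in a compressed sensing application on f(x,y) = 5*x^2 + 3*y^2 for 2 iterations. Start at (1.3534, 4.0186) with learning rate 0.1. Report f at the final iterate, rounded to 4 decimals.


Gradient descent on f(x,y) = 5*x^2 + 3*y^2.
Starting point: (1.3534, 4.0186), alpha = 0.1
Step 1: grad_x = 2*5*1.3534 = 13.534, grad_y = 2*3*4.0186 = 24.1116
  x_1 = 1.3534 - 0.1*13.534 = 0.0
  y_1 = 4.0186 - 0.1*24.1116 = 1.6074
Step 2: grad_x = 2*5*0.0 = 0.0, grad_y = 2*3*1.6074 = 9.6446
  x_2 = 0.0 - 0.1*0.0 = 0.0
  y_2 = 1.6074 - 0.1*9.6446 = 0.643
f(0.0, 0.643) = 5*0.0^2 + 3*0.643^2 = 1.2403


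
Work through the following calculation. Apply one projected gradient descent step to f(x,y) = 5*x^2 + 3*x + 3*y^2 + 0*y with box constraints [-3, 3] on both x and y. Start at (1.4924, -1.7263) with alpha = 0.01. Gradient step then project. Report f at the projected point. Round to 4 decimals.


Step 1: Compute gradient at (1.4924, -1.7263).
grad_x = 2*5*1.4924 + 3 = 17.924
grad_y = 2*3*-1.7263 + 0 = -10.3578
Step 2: Gradient step.
x_raw = 1.4924 - 0.01*17.924 = 1.3132
y_raw = -1.7263 - 0.01*-10.3578 = -1.6227
Step 3: Project onto [-3, 3].
x_proj = clip(1.3132) = 1.3132
y_proj = clip(-1.6227) = -1.6227
Step 4: Evaluate f.
f(1.3132, -1.6227) = 20.4611


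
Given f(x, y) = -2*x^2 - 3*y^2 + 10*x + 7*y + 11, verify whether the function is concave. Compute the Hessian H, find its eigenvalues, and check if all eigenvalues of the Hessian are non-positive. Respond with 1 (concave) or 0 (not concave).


The Hessian of f(x,y) = -2*x^2 - 3*y^2 + 10*x + 7*y + 11 is:
H = [[-4, 0], [0, -6]]
Trace = -4 - 6 = -10
Determinant = -4*-6 - (0)^2 = 24
Discriminant = (-10)^2 - 4*24 = 4.0
Eigenvalues: lambda_1 = -6.0, lambda_2 = -4.0
The function is concave.

1


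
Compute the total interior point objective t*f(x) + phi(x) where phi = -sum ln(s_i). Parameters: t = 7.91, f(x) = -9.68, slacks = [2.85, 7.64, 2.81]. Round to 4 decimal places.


Step 1: Compute log-barrier.
ln values: [1.0473, 2.0334, 1.0332]
phi = -(1.0473 + 2.0334 + 1.0332) = -4.1139
Step 2: Compute augmented objective.
t*f(x) = 7.91*-9.68 = -76.5688
Total = -76.5688 - 4.1139 = -80.6827


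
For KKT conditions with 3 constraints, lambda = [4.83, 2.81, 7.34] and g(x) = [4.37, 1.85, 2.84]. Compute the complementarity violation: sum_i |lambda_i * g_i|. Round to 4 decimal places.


KKT complementary slackness check:
lambda_1 * g_1 = 4.83 * 4.37 = 21.1071
lambda_2 * g_2 = 2.81 * 1.85 = 5.1985
lambda_3 * g_3 = 7.34 * 2.84 = 20.8456
Total violation = 21.1071 + 5.1985 + 20.8456 = 47.1512


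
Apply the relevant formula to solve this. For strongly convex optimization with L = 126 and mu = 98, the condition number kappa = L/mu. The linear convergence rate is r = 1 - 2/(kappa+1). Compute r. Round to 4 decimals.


Step 1: Compute the condition number.
kappa = L/mu = 126/98 = 1.2857
Step 2: Compute the convergence rate.
r = 1 - 2/(kappa + 1) = 1 - 2*mu/(L + mu) = (L - mu)/(L + mu) = 28/224 = 0.125


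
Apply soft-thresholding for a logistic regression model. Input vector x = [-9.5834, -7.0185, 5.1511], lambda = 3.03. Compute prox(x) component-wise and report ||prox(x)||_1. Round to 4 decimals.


Soft-thresholding with lambda = 3.03:
prox(-9.5834) = sign(-9.5834)*max(|-9.5834| - 3.03, 0) = -6.5534
prox(-7.0185) = sign(-7.0185)*max(|-7.0185| - 3.03, 0) = -3.9885
prox(5.1511) = sign(5.1511)*max(|5.1511| - 3.03, 0) = 2.1211
prox(x) = [-6.5534, -3.9885, 2.1211]
||prox(x)||_1 = 6.5534 + 3.9885 + 2.1211 = 12.663


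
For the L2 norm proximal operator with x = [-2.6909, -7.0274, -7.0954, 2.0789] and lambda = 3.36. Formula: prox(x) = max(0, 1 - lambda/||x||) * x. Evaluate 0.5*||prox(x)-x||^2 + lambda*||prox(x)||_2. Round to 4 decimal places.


Step 1: Compute ||x||.
||x|| = 10.5495
Step 2: Compute scaling factor.
scale = max(0, 1 - 3.36/10.5495) = 0.6815
Step 3: prox(x) = [-1.8339, -4.7892, -4.8355, 1.4168]
||prox(x)|| = 7.1895
Step 4: Proximal objective.
0.5*||prox-x||^2 = 5.6448
lambda*||prox|| = 24.1567
Total = 29.8015


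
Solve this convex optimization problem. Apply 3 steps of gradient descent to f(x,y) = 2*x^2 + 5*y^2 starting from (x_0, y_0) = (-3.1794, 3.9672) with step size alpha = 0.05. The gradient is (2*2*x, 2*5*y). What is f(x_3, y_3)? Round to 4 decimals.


Gradient descent on f(x,y) = 2*x^2 + 5*y^2.
Starting point: (-3.1794, 3.9672), alpha = 0.05
Step 1: grad_x = 2*2*-3.1794 = -12.7176, grad_y = 2*5*3.9672 = 39.672
  x_1 = -3.1794 - 0.05*-12.7176 = -2.5435
  y_1 = 3.9672 - 0.05*39.672 = 1.9836
Step 2: grad_x = 2*2*-2.5435 = -10.1741, grad_y = 2*5*1.9836 = 19.836
  x_2 = -2.5435 - 0.05*-10.1741 = -2.0348
  y_2 = 1.9836 - 0.05*19.836 = 0.9918
Step 3: grad_x = 2*2*-2.0348 = -8.1393, grad_y = 2*5*0.9918 = 9.918
  x_3 = -2.0348 - 0.05*-8.1393 = -1.6279
  y_3 = 0.9918 - 0.05*9.918 = 0.4959
f(-1.6279, 0.4959) = 2*(-1.6279)^2 + 5*0.4959^2 = 6.5294


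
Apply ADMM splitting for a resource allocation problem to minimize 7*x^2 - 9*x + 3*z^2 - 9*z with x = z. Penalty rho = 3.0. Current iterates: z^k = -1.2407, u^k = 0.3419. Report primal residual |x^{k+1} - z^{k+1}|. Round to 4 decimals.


ADMM iteration with rho = 3.0, z^k = -1.2407, u^k = 0.3419
Step 1: x-update.
Minimize 7*x^2 - 9*x + (3.0/2)*(x + 1.2407 + 0.3419)^2
FOC: (2*7 + 3.0)*x = 9 + 3.0*(-1.2407 - 0.3419)
x^{k+1} = 0.2501
Step 2: z-update.
Minimize 3*z^2 - 9*z + (3.0/2)*(0.2501 - z + 0.3419)^2
FOC: (2*3 + 3.0)*z = 9 + 3.0*(0.2501 + 0.3419)
z^{k+1} = 1.1973
Step 3: u-update.
u^{k+1} = 0.3419 + 0.2501 - 1.1973 = -0.6053
Step 4: Primal residual = |0.2501 - 1.1973| = 0.9472


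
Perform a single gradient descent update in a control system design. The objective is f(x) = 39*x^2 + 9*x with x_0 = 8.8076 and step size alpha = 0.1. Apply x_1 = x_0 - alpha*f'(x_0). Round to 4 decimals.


We compute the gradient at x_0 and apply the update.
f'(x) = 78*x + 9
f'(8.8076) = 78*8.8076 + 9 = 695.9928
x_1 = 8.8076 - 0.1*695.9928 = -60.7917


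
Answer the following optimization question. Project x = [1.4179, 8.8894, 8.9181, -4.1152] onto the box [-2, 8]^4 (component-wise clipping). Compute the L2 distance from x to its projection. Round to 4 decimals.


Project each component onto [-2, 8].
clip(1.4179) = 1.4179, clip(8.8894) = 8.0, clip(8.9181) = 8.0, clip(-4.1152) = -2.0
Projection = [1.4179, 8.0, 8.0, -2.0]
Squared diffs: [0.0, 0.791, 0.8429, 4.4741]
Distance = sqrt(6.108) = 2.4714


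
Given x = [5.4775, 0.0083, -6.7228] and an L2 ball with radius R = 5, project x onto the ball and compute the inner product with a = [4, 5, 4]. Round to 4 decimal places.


Step 1: Compute ||x|| (intermediates to 6 decimals).
||x|| = sqrt(5.4775^2 + 0.0083^2 + (-6.7228)^2) = 8.671742
Step 2: Project.
Since ||x|| > R, scale = R/||x|| = 5/8.671742 = 0.576585, proj(x) = scale * x
proj(x) = [3.158244, 0.004786, -3.876266]
Step 3: Dot product.
a^T * proj(x) = 4*3.158244 + 5*0.004786 + 4*(-3.876266) = -2.8482


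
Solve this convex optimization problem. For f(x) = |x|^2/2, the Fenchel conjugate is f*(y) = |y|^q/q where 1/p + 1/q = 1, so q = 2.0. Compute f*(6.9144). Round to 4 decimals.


The conjugate exponent q satisfies 1/p + 1/q = 1.
p = 2, so q = 2/(2 - 1) = 2.0
|y|^q = 6.9144^2.0 = 47.8089
f*(6.9144) = 47.8089 / 2.0 = 23.9045


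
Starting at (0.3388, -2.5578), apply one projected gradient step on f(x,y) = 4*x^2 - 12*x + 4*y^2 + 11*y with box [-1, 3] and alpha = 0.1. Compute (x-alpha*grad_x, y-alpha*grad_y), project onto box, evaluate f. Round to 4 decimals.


Step 1: Compute gradient at (0.3388, -2.5578).
grad_x = 2*4*0.3388 - 12 = -9.2896
grad_y = 2*4*-2.5578 + 11 = -9.4624
Step 2: Gradient step.
x_raw = 0.3388 - 0.1*-9.2896 = 1.2678
y_raw = -2.5578 - 0.1*-9.4624 = -1.6116
Step 3: Project onto [-1, 3].
x_proj = clip(1.2678) = 1.2678
y_proj = clip(-1.6116) = -1.0
Step 4: Evaluate f.
f(1.2678, -1.0) = -15.7843


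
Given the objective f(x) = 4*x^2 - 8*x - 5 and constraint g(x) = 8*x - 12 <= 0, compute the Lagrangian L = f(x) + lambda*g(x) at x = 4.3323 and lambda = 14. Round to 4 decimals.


Step 1: Evaluate f(x).
f(4.3323) = 4*4.3323^2 - 8*4.3323 - 5 = 35.4169
Step 2: Evaluate g(x).
g(4.3323) = 8*4.3323 - 12 = 22.6584
Step 3: Compute Lagrangian.
L = 35.4169 + 14*22.6584 = 352.6345


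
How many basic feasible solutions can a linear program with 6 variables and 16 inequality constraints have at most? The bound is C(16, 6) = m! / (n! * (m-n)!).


Each vertex corresponds to some choice of n active constraints out of m, so the number of vertices is at most C(m, n) = m! / (n!(m-n)!).
m = 16, n = 6
Numerator: 16 * 15 * 14 * 13 * 12 * 11
Denominator: 6! = 720
C(16, 6) = 8008


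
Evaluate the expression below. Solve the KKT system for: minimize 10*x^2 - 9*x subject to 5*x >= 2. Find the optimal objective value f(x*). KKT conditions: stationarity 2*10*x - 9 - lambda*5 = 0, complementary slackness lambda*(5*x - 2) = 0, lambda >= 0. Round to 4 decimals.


Step 1: Try lambda = 0 (constraint inactive).
Stationarity: 2*10*x - 9 = 0
x* = 9/(2*10) = 0.45
Check constraint: 5*0.45 = 2.25 >= 2 -- satisfied.
Step 2: Compute optimal value.
f(x*) = 10*0.45^2 - 9*0.45 = -2.025


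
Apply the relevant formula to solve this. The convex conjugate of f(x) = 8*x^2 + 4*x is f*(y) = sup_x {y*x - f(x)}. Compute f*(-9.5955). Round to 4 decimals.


f*(y) = sup_x {y*x - a*x^2 - b*x} = sup_x {(y-b)*x - a*x^2}
FOC: (y - b) - 2a*x = 0 => x* = (y - b)/(2a)
x* = (-9.5955 - 4)/(2*8) = -0.8497
f*(-9.5955) = (y-b)^2/(4a) = (-9.5955 - 4)^2/(4*8)
= 184.8376/32 = 5.7762


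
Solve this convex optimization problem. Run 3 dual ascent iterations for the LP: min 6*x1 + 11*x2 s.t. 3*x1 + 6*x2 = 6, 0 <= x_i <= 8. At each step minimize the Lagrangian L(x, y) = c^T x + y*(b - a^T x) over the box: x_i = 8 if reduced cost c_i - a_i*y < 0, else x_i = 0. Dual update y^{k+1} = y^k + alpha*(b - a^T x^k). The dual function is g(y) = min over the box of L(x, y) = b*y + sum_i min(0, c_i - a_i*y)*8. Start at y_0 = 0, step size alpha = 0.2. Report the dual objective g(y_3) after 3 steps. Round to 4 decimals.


Dual ascent for LP: min 6*x1 + 11*x2, 3*x1 + 6*x2 = 6, 0 <= x_i <= 8
Step 1: y^k = 0.0, reduced costs: (6.0, 11.0)
  x^k = (0.0, 0.0), subgradient = b - a^T x = 6.0
  y^{k+1} = 0.0 + 0.2*6.0 = 1.2
Step 2: y^k = 1.2, reduced costs: (2.4, 3.8)
  x^k = (0.0, 0.0), subgradient = b - a^T x = 6.0
  y^{k+1} = 1.2 + 0.2*6.0 = 2.4
Step 3: y^k = 2.4, reduced costs: (-1.2, -3.4)
  x^k = (8.0, 8.0), subgradient = b - a^T x = -66.0
  y^{k+1} = 2.4 + 0.2*-66.0 = -10.8
Dual objective at y_3 = -10.8: reduced costs (38.4, 75.8), box minimizer x = (0.0, 0.0)
g(y_3) = b*y + (c1 - a1*y)*x1 + (c2 - a2*y)*x2 = 6*(-10.8) + 38.4*0.0 + 75.8*0.0 = -64.8 + 0.0 + 0.0 = -64.8


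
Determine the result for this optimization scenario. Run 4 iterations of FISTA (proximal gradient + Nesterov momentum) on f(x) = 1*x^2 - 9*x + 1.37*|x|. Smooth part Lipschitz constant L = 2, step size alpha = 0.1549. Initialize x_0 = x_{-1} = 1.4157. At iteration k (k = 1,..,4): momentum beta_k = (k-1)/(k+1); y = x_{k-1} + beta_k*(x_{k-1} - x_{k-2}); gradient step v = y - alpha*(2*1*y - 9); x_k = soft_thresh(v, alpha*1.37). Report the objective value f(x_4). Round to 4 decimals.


FISTA on f(x) = 1*x^2 - 9*x + 1.37*|x|
L = 2, alpha = 0.1549
Iteration 1: beta = 0.0, y = 1.4157 + 0.0*(1.4157 - 1.4157) = 1.4157
  grad(y) = -6.1686, v = y - alpha*grad = 2.3712
  prox(v) = soft_thresh(2.3712, 0.2122) = 2.159
Iteration 2: beta = 0.3333, y = 2.159 + 0.3333*(2.159 - 1.4157) = 2.4068
  grad(y) = -4.1865, v = y - alpha*grad = 3.0553
  prox(v) = soft_thresh(3.0553, 0.2122) = 2.843
Iteration 3: beta = 0.5, y = 2.843 + 0.5*(2.843 - 2.159) = 3.1851
  grad(y) = -2.6299, v = y - alpha*grad = 3.5924
  prox(v) = soft_thresh(3.5924, 0.2122) = 3.3802
Iteration 4: beta = 0.6, y = 3.3802 + 0.6*(3.3802 - 2.843) = 3.7025
  grad(y) = -1.595, v = y - alpha*grad = 3.9496
  prox(v) = soft_thresh(3.9496, 0.2122) = 3.7374
f(x_4) = 1*3.7374^2 - 9*3.7374 + 1.37*|3.7374| = -14.5482


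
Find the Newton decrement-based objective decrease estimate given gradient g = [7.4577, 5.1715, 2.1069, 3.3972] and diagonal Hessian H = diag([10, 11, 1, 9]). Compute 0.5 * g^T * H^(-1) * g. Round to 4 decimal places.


Step 1: H is diagonal, so H^(-1) * g = [0.7458, 0.4701, 2.1069, 0.3775].
Step 2: g^T H^(-1) g = sum_i g_i^2 / H_ii
  = (7.4577)^2/10 + (5.1715)^2/11 + (2.1069)^2/1 + (3.3972)^2/9
  = 5.5617 + 2.4313 + 4.439 + 1.2823 = 13.7144
Step 3: Objective decrease = 0.5 * g^T H^(-1) g = 6.8572


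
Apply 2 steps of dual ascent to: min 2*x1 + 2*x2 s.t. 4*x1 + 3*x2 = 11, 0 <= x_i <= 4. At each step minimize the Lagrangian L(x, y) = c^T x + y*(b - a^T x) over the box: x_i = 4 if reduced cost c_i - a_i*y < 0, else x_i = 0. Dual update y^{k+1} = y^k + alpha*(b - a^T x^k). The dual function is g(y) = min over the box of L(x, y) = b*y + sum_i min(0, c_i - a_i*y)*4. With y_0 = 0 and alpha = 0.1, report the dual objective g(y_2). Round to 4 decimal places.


Dual ascent for LP: min 2*x1 + 2*x2, 4*x1 + 3*x2 = 11, 0 <= x_i <= 4
Step 1: y^k = 0.0, reduced costs: (2.0, 2.0)
  x^k = (0.0, 0.0), subgradient = b - a^T x = 11.0
  y^{k+1} = 0.0 + 0.1*11.0 = 1.1
Step 2: y^k = 1.1, reduced costs: (-2.4, -1.3)
  x^k = (4.0, 4.0), subgradient = b - a^T x = -17.0
  y^{k+1} = 1.1 + 0.1*-17.0 = -0.6
Dual objective at y_2 = -0.6: reduced costs (4.4, 3.8), box minimizer x = (0.0, 0.0)
g(y_2) = b*y + (c1 - a1*y)*x1 + (c2 - a2*y)*x2 = 11*(-0.6) + 4.4*0.0 + 3.8*0.0 = -6.6 + 0.0 + 0.0 = -6.6


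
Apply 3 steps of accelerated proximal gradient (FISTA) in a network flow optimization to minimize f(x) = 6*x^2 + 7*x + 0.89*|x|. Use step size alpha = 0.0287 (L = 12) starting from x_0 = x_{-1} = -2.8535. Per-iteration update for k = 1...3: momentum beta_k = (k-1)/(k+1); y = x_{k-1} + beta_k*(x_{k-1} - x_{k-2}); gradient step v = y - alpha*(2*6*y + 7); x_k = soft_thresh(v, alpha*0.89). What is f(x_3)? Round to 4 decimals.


FISTA on f(x) = 6*x^2 + 7*x + 0.89*|x|
L = 12, alpha = 0.0287
Iteration 1: beta = 0.0, y = -2.8535 + 0.0*(-2.8535 + 2.8535) = -2.8535
  grad(y) = -27.242, v = y - alpha*grad = -2.0717
  prox(v) = soft_thresh(-2.0717, 0.0255) = -2.0461
Iteration 2: beta = 0.3333, y = -2.0461 + 0.3333*(-2.0461 + 2.8535) = -1.777
  grad(y) = -14.3238, v = y - alpha*grad = -1.3659
  prox(v) = soft_thresh(-1.3659, 0.0255) = -1.3403
Iteration 3: beta = 0.5, y = -1.3403 + 0.5*(-1.3403 + 2.0461) = -0.9875
  grad(y) = -4.8496, v = y - alpha*grad = -0.8483
  prox(v) = soft_thresh(-0.8483, 0.0255) = -0.8227
f(x_3) = 6*(-0.8227)^2 + 7*(-0.8227) + 0.89*|-0.8227| = -0.9655


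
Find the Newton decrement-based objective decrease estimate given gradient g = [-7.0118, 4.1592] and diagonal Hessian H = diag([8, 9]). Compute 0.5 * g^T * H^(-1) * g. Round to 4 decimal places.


Step 1: H is diagonal, so H^(-1) * g = [-0.8765, 0.4621].
Step 2: g^T H^(-1) g = sum_i g_i^2 / H_ii
  = (-7.0118)^2/8 + (4.1592)^2/9
  = 6.1457 + 1.9221 = 8.0678
Step 3: Objective decrease = 0.5 * g^T H^(-1) g = 4.0339


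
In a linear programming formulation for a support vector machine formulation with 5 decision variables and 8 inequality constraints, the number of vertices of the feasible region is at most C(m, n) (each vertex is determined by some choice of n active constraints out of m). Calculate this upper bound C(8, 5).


Each vertex corresponds to some choice of n active constraints out of m, so the number of vertices is at most C(m, n) = m! / (n!(m-n)!).
m = 8, n = 5
Numerator: 8 * 7 * 6 * 5 * 4
Denominator: 5! = 120
C(8, 5) = 56


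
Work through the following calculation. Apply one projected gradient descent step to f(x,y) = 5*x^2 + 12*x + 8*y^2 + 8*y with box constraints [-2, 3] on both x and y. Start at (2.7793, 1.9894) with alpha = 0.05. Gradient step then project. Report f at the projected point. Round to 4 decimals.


Step 1: Compute gradient at (2.7793, 1.9894).
grad_x = 2*5*2.7793 + 12 = 39.793
grad_y = 2*8*1.9894 + 8 = 39.8304
Step 2: Gradient step.
x_raw = 2.7793 - 0.05*39.793 = 0.7897
y_raw = 1.9894 - 0.05*39.8304 = -0.0021
Step 3: Project onto [-2, 3].
x_proj = clip(0.7897) = 0.7897
y_proj = clip(-0.0021) = -0.0021
Step 4: Evaluate f.
f(0.7897, -0.0021) = 12.5766


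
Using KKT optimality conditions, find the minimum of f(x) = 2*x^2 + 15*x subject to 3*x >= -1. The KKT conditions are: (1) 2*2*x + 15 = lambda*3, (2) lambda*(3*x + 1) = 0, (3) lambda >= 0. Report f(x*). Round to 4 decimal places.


Step 1: Try lambda = 0 (constraint inactive).
x_unc = -15/(2*2) = -3.75
Check: 3*-3.75 = -11.25 < -1 -- violated!
Step 2: Constraint must be active: 3*x = -1
x* = -1/3 = -0.3333 (rounded; the exact value -1/3 is used below)
lambda = (2*2*(-1/3) + 15)/3 = 4.5556
Step 3: Compute optimal value.
f(x*) = 2*(-1/3)^2 + 15*(-1/3) = -4.7778


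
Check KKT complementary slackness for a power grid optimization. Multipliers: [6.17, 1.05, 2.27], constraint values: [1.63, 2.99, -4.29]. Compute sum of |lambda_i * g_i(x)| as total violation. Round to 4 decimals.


KKT complementary slackness check:
lambda_1 * g_1 = 6.17 * 1.63 = 10.0571
lambda_2 * g_2 = 1.05 * 2.99 = 3.1395
lambda_3 * g_3 = 2.27 * -4.29 = -9.7383
Total violation = 10.0571 + 3.1395 + 9.7383 = 22.9349


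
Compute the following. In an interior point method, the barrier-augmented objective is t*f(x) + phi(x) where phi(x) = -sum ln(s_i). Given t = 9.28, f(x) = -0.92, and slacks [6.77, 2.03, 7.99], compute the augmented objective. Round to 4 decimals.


Step 1: Compute log-barrier.
ln values: [1.9125, 0.708, 2.0782]
phi = -(1.9125 + 0.708 + 2.0782) = -4.6987
Step 2: Compute augmented objective.
t*f(x) = 9.28*-0.92 = -8.5376
Total = -8.5376 - 4.6987 = -13.2363


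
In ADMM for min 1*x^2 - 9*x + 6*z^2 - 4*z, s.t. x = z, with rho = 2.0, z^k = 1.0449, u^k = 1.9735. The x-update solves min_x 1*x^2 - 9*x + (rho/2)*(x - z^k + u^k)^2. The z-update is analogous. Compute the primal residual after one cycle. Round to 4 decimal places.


ADMM iteration with rho = 2.0, z^k = 1.0449, u^k = 1.9735
Step 1: x-update.
Minimize 1*x^2 - 9*x + (2.0/2)*(x - 1.0449 + 1.9735)^2
FOC: (2*1 + 2.0)*x = 9 + 2.0*(1.0449 - 1.9735)
x^{k+1} = 1.7857
Step 2: z-update.
Minimize 6*z^2 - 4*z + (2.0/2)*(1.7857 - z + 1.9735)^2
FOC: (2*6 + 2.0)*z = 4 + 2.0*(1.7857 + 1.9735)
z^{k+1} = 0.8227
Step 3: u-update.
u^{k+1} = 1.9735 + 1.7857 - 0.8227 = 2.9365
Step 4: Primal residual = |1.7857 - 0.8227| = 0.963


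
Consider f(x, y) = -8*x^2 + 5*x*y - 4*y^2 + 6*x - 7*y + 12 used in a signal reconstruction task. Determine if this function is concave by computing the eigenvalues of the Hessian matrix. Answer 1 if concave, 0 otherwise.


The Hessian of f(x,y) = -8*x^2 + 5*x*y - 4*y^2 + 6*x - 7*y + 12 is:
H = [[-16, 5], [5, -8]]
Trace = -16 - 8 = -24
Determinant = -16*-8 - (5)^2 = 103
Discriminant = (-24)^2 - 4*103 = 164.0
Eigenvalues: lambda_1 = -18.4031, lambda_2 = -5.5969
The function is concave.

1


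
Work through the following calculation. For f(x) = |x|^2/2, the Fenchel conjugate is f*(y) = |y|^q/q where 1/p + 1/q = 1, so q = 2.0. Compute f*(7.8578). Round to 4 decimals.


The conjugate exponent q satisfies 1/p + 1/q = 1.
p = 2, so q = 2/(2 - 1) = 2.0
|y|^q = 7.8578^2.0 = 61.745
f*(7.8578) = 61.745 / 2.0 = 30.8725


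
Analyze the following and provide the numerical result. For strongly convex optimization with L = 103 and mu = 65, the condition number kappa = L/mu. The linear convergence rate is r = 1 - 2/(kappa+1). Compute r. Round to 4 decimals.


Step 1: Compute the condition number.
kappa = L/mu = 103/65 = 1.5846
Step 2: Compute the convergence rate.
r = 1 - 2/(kappa + 1) = 1 - 2*mu/(L + mu) = (L - mu)/(L + mu) = 38/168 = 0.2262


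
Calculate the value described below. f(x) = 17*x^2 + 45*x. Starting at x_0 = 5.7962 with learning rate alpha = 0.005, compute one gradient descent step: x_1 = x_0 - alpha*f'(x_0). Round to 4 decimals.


We compute the gradient at x_0 and apply the update.
f'(x) = 34*x + 45
f'(5.7962) = 34*5.7962 + 45 = 242.0708
x_1 = 5.7962 - 0.005*242.0708 = 4.5858


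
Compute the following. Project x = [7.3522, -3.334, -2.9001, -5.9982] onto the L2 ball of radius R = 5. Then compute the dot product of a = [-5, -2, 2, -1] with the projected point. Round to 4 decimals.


Step 1: Compute ||x|| (intermediates to 6 decimals).
||x|| = sqrt(7.3522^2 + (-3.334)^2 + (-2.9001)^2 + (-5.9982)^2) = 10.467062
Step 2: Project.
Since ||x|| > R, scale = R/||x|| = 5/10.467062 = 0.477689, proj(x) = scale * x
proj(x) = [3.512065, -1.592615, -1.385346, -2.865274]
Step 3: Dot product.
a^T * proj(x) = -5*3.512065 - 2*(-1.592615) + 2*(-1.385346) - 1*(-2.865274) = -14.2805


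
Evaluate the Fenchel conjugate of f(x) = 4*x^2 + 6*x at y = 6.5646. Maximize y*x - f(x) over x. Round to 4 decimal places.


f*(y) = sup_x {y*x - a*x^2 - b*x} = sup_x {(y-b)*x - a*x^2}
FOC: (y - b) - 2a*x = 0 => x* = (y - b)/(2a)
x* = (6.5646 - 6)/(2*4) = 0.0706
f*(6.5646) = (y-b)^2/(4a) = (6.5646 - 6)^2/(4*4)
= 0.3188/16 = 0.0199


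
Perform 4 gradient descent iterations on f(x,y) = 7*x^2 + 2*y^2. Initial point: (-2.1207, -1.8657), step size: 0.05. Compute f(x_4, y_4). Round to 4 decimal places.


Gradient descent on f(x,y) = 7*x^2 + 2*y^2.
Starting point: (-2.1207, -1.8657), alpha = 0.05
Step 1: grad_x = 2*7*-2.1207 = -29.6898, grad_y = 2*2*-1.8657 = -7.4628
  x_1 = -2.1207 - 0.05*-29.6898 = -0.6362
  y_1 = -1.8657 - 0.05*-7.4628 = -1.4926
Step 2: grad_x = 2*7*-0.6362 = -8.9069, grad_y = 2*2*-1.4926 = -5.9702
  x_2 = -0.6362 - 0.05*-8.9069 = -0.1909
  y_2 = -1.4926 - 0.05*-5.9702 = -1.194
Step 3: grad_x = 2*7*-0.1909 = -2.6721, grad_y = 2*2*-1.194 = -4.7762
  x_3 = -0.1909 - 0.05*-2.6721 = -0.0573
  y_3 = -1.194 - 0.05*-4.7762 = -0.9552
Step 4: grad_x = 2*7*-0.0573 = -0.8016, grad_y = 2*2*-0.9552 = -3.821
  x_4 = -0.0573 - 0.05*-0.8016 = -0.0172
  y_4 = -0.9552 - 0.05*-3.821 = -0.7642
f(-0.0172, -0.7642) = 7*(-0.0172)^2 + 2*(-0.7642)^2 = 1.17


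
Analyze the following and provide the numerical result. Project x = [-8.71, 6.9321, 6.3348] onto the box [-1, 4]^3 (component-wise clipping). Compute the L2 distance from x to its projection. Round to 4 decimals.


Project each component onto [-1, 4].
clip(-8.71) = -1.0, clip(6.9321) = 4.0, clip(6.3348) = 4.0
Projection = [-1.0, 4.0, 4.0]
Squared diffs: [59.4441, 8.5972, 5.4513]
Distance = sqrt(73.4926) = 8.5728


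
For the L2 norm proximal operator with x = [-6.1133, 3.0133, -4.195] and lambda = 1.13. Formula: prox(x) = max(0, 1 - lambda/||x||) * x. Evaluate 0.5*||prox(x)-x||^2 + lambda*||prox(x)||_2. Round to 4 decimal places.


Step 1: Compute ||x||.
||x|| = 8.0032
Step 2: Compute scaling factor.
scale = max(0, 1 - 1.13/8.0032) = 0.8588
Step 3: prox(x) = [-5.2501, 2.5878, -3.6027]
||prox(x)|| = 6.8732
Step 4: Proximal objective.
0.5*||prox-x||^2 = 0.6385
lambda*||prox|| = 7.7667
Total = 8.4051


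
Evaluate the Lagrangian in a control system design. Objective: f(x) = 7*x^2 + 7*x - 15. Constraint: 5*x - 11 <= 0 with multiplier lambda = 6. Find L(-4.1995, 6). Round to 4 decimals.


Step 1: Evaluate f(x).
f(-4.1995) = 7*(-4.1995)^2 + 7*(-4.1995) - 15 = 79.0541
Step 2: Evaluate g(x).
g(-4.1995) = 5*-4.1995 - 11 = -31.9975
Step 3: Compute Lagrangian.
L = 79.0541 + 6*-31.9975 = -112.9309


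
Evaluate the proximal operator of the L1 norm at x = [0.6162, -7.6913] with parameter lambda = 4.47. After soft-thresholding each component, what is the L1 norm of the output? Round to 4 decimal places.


Soft-thresholding with lambda = 4.47:
prox(0.6162) = sign(0.6162)*max(|0.6162| - 4.47, 0) = 0.0
prox(-7.6913) = sign(-7.6913)*max(|-7.6913| - 4.47, 0) = -3.2213
prox(x) = [0.0, -3.2213]
||prox(x)||_1 = 0.0 + 3.2213 = 3.2213
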